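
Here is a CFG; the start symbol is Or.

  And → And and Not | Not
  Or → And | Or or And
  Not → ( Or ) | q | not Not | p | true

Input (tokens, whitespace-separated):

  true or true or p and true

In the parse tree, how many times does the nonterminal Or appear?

3

[Or [Or [Or [And [Not true]]] or [And [Not true]]] or [And [And [Not p]] and [Not true]]]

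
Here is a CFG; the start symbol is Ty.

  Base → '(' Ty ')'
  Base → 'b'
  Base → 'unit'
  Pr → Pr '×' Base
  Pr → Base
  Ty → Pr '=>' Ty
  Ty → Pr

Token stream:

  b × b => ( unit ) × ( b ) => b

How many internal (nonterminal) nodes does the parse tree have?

[Ty [Pr [Pr [Base b]] × [Base b]] => [Ty [Pr [Pr [Base ( [Ty [Pr [Base unit]]] )]] × [Base ( [Ty [Pr [Base b]]] )]] => [Ty [Pr [Base b]]]]]

19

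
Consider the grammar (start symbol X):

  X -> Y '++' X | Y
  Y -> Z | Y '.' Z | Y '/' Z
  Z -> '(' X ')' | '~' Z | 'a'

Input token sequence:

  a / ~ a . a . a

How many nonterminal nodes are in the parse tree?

10

[X [Y [Y [Y [Y [Z a]] / [Z ~ [Z a]]] . [Z a]] . [Z a]]]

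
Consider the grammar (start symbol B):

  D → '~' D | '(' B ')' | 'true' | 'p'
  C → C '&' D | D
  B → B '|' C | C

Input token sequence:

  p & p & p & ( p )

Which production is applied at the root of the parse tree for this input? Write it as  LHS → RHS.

B → C

[B [C [C [C [C [D p]] & [D p]] & [D p]] & [D ( [B [C [D p]]] )]]]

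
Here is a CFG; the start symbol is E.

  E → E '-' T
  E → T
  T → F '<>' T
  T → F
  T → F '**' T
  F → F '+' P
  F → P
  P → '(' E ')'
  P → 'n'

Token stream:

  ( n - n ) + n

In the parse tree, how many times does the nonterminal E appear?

3

[E [T [F [F [P ( [E [E [T [F [P n]]]] - [T [F [P n]]]] )]] + [P n]]]]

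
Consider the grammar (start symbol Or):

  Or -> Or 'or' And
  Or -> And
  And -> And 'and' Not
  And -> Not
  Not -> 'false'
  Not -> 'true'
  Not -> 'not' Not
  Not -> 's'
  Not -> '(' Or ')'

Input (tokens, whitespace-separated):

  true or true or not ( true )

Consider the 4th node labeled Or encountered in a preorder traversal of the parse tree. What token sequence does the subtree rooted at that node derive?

true

[Or [Or [Or [And [Not true]]] or [And [Not true]]] or [And [Not not [Not ( [Or [And [Not true]]] )]]]]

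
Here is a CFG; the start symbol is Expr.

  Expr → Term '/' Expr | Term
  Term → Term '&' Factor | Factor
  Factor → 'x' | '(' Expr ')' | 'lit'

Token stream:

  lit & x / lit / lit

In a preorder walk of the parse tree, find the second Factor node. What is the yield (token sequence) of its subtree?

[Expr [Term [Term [Factor lit]] & [Factor x]] / [Expr [Term [Factor lit]] / [Expr [Term [Factor lit]]]]]

x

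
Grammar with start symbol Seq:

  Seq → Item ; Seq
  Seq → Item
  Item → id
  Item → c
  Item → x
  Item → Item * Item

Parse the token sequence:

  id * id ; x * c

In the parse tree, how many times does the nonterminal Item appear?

[Seq [Item [Item id] * [Item id]] ; [Seq [Item [Item x] * [Item c]]]]

6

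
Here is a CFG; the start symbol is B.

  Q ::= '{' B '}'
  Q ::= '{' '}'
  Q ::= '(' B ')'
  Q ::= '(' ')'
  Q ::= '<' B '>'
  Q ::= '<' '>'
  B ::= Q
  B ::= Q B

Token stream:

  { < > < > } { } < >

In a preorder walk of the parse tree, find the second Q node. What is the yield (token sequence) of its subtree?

[B [Q { [B [Q < >] [B [Q < >]]] }] [B [Q { }] [B [Q < >]]]]

< >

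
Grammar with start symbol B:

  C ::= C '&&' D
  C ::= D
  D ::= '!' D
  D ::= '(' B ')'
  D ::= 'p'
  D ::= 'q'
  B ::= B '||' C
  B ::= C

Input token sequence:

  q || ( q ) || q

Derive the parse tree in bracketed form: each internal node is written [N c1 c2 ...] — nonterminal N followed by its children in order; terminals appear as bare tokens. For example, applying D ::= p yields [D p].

[B [B [B [C [D q]]] || [C [D ( [B [C [D q]]] )]]] || [C [D q]]]

B
B || C
B || C || C
C || C || C
D || C || C
q || C || C
q || D || C
q || ( B ) || C
q || ( C ) || C
q || ( D ) || C
q || ( q ) || C
q || ( q ) || D
q || ( q ) || q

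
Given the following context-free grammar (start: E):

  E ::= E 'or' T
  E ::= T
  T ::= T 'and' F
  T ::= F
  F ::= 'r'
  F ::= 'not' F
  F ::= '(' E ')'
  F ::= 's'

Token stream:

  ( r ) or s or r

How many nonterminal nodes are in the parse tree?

[E [E [E [T [F ( [E [T [F r]]] )]]] or [T [F s]]] or [T [F r]]]

12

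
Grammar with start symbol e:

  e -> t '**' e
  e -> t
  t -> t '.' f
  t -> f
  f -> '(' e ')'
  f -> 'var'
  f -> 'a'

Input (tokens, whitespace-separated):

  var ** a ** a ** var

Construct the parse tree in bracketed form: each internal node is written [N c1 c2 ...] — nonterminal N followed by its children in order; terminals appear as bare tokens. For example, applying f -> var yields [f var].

[e [t [f var]] ** [e [t [f a]] ** [e [t [f a]] ** [e [t [f var]]]]]]

e
t ** e
f ** e
var ** e
var ** t ** e
var ** f ** e
var ** a ** e
var ** a ** t ** e
var ** a ** f ** e
var ** a ** a ** e
var ** a ** a ** t
var ** a ** a ** f
var ** a ** a ** var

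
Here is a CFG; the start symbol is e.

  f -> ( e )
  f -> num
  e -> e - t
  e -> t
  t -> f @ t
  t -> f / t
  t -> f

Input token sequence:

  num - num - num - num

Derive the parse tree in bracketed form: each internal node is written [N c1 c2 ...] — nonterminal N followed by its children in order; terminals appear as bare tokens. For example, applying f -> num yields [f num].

[e [e [e [e [t [f num]]] - [t [f num]]] - [t [f num]]] - [t [f num]]]

e
e - t
e - t - t
e - t - t - t
t - t - t - t
f - t - t - t
num - t - t - t
num - f - t - t
num - num - t - t
num - num - f - t
num - num - num - t
num - num - num - f
num - num - num - num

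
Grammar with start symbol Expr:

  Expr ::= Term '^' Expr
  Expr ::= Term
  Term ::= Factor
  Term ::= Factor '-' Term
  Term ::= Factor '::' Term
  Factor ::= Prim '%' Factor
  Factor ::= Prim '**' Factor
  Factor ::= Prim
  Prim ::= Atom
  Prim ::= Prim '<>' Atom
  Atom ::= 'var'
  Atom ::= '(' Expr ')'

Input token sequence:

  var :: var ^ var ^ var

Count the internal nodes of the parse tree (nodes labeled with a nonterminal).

[Expr [Term [Factor [Prim [Atom var]]] :: [Term [Factor [Prim [Atom var]]]]] ^ [Expr [Term [Factor [Prim [Atom var]]]] ^ [Expr [Term [Factor [Prim [Atom var]]]]]]]

19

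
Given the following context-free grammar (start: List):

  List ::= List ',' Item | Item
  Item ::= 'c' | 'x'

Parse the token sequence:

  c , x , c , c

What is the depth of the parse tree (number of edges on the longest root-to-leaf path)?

5

[List [List [List [List [Item c]] , [Item x]] , [Item c]] , [Item c]]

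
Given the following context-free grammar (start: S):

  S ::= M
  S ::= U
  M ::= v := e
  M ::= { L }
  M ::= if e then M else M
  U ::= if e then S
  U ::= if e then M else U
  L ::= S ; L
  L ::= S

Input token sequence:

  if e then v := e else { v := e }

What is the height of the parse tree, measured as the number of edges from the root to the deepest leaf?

[S [M if e then [M v := e] else [M { [L [S [M v := e]]] }]]]

6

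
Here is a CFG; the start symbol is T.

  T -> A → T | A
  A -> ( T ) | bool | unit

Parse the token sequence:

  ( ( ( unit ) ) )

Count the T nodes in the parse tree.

4

[T [A ( [T [A ( [T [A ( [T [A unit]] )]] )]] )]]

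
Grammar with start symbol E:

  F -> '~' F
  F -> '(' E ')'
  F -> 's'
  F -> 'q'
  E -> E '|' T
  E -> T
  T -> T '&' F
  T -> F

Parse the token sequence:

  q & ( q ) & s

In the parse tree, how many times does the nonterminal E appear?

[E [T [T [T [F q]] & [F ( [E [T [F q]]] )]] & [F s]]]

2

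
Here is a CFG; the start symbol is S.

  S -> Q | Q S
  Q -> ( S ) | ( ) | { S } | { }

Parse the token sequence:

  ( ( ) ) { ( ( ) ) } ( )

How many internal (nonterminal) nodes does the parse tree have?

12

[S [Q ( [S [Q ( )]] )] [S [Q { [S [Q ( [S [Q ( )]] )]] }] [S [Q ( )]]]]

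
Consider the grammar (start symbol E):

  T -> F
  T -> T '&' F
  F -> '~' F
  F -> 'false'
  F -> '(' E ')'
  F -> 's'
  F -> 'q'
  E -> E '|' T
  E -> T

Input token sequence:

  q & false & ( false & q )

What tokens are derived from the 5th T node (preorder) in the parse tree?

[E [T [T [T [F q]] & [F false]] & [F ( [E [T [T [F false]] & [F q]]] )]]]

false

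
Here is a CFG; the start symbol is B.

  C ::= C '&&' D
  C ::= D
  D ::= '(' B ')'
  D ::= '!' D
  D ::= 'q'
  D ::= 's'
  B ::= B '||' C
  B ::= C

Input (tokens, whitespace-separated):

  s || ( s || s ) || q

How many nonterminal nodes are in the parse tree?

[B [B [B [C [D s]]] || [C [D ( [B [B [C [D s]]] || [C [D s]]] )]]] || [C [D q]]]

15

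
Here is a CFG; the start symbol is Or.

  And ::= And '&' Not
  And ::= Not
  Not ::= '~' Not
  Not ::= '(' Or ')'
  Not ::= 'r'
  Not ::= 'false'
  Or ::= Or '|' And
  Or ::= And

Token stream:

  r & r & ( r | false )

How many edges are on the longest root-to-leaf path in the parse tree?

[Or [And [And [And [Not r]] & [Not r]] & [Not ( [Or [Or [And [Not r]]] | [And [Not false]]] )]]]

7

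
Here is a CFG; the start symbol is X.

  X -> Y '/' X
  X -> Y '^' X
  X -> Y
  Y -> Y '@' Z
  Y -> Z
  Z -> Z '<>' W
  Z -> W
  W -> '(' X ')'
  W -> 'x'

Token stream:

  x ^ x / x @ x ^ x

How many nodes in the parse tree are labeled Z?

5

[X [Y [Z [W x]]] ^ [X [Y [Z [W x]]] / [X [Y [Y [Z [W x]]] @ [Z [W x]]] ^ [X [Y [Z [W x]]]]]]]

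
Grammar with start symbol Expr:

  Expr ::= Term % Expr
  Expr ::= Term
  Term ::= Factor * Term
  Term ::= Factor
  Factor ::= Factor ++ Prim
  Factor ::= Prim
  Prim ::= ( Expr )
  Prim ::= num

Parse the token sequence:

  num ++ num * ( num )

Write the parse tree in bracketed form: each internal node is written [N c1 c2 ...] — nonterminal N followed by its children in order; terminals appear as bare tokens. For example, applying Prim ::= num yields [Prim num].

Expr
Term
Factor * Term
Factor ++ Prim * Term
Prim ++ Prim * Term
num ++ Prim * Term
num ++ num * Term
num ++ num * Factor
num ++ num * Prim
num ++ num * ( Expr )
num ++ num * ( Term )
num ++ num * ( Factor )
num ++ num * ( Prim )
num ++ num * ( num )

[Expr [Term [Factor [Factor [Prim num]] ++ [Prim num]] * [Term [Factor [Prim ( [Expr [Term [Factor [Prim num]]]] )]]]]]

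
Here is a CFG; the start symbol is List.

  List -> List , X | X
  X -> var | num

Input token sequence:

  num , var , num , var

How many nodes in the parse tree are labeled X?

4

[List [List [List [List [X num]] , [X var]] , [X num]] , [X var]]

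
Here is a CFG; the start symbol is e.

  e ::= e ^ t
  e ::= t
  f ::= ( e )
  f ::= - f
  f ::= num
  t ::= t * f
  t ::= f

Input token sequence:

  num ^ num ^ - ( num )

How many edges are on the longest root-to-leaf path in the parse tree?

7

[e [e [e [t [f num]]] ^ [t [f num]]] ^ [t [f - [f ( [e [t [f num]]] )]]]]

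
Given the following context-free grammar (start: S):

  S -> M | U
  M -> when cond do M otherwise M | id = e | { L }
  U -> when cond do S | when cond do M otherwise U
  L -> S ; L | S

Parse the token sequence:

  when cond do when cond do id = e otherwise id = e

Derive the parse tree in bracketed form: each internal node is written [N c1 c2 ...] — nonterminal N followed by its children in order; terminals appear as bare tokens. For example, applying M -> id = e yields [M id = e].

S
U
when cond do S
when cond do M
when cond do when cond do M otherwise M
when cond do when cond do id = e otherwise M
when cond do when cond do id = e otherwise id = e

[S [U when cond do [S [M when cond do [M id = e] otherwise [M id = e]]]]]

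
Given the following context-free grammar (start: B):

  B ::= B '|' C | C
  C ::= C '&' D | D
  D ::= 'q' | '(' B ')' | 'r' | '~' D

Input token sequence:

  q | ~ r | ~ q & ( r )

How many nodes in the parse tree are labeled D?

7

[B [B [B [C [D q]]] | [C [D ~ [D r]]]] | [C [C [D ~ [D q]]] & [D ( [B [C [D r]]] )]]]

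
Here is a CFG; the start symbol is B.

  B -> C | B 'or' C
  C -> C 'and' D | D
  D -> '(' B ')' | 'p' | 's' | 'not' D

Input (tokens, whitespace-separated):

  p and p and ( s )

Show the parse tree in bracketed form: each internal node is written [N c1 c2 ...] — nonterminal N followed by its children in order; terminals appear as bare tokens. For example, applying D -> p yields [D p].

[B [C [C [C [D p]] and [D p]] and [D ( [B [C [D s]]] )]]]

B
C
C and D
C and D and D
D and D and D
p and D and D
p and p and D
p and p and ( B )
p and p and ( C )
p and p and ( D )
p and p and ( s )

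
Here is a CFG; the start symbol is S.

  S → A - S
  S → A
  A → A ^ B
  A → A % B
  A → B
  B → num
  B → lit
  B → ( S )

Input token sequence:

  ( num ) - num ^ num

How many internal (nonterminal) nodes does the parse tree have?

11

[S [A [B ( [S [A [B num]]] )]] - [S [A [A [B num]] ^ [B num]]]]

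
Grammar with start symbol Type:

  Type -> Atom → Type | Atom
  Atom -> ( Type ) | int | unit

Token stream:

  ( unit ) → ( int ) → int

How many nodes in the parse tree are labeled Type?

[Type [Atom ( [Type [Atom unit]] )] → [Type [Atom ( [Type [Atom int]] )] → [Type [Atom int]]]]

5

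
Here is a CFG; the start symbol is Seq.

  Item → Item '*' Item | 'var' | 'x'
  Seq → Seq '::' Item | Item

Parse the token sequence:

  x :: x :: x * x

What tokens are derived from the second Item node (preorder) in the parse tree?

[Seq [Seq [Seq [Item x]] :: [Item x]] :: [Item [Item x] * [Item x]]]

x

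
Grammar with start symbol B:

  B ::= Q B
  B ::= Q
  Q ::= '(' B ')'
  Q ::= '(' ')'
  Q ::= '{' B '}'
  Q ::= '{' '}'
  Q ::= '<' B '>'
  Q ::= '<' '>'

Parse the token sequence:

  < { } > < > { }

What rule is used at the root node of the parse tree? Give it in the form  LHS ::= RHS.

B ::= Q B

[B [Q < [B [Q { }]] >] [B [Q < >] [B [Q { }]]]]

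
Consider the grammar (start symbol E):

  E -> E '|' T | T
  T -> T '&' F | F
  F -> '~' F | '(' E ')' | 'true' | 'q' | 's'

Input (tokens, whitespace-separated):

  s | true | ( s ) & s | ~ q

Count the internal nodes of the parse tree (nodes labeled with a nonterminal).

[E [E [E [E [T [F s]]] | [T [F true]]] | [T [T [F ( [E [T [F s]]] )]] & [F s]]] | [T [F ~ [F q]]]]

18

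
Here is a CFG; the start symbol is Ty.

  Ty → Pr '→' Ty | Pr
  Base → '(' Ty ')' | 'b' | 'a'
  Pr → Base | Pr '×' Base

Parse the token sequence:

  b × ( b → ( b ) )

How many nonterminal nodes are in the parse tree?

[Ty [Pr [Pr [Base b]] × [Base ( [Ty [Pr [Base b]] → [Ty [Pr [Base ( [Ty [Pr [Base b]]] )]]]] )]]]

14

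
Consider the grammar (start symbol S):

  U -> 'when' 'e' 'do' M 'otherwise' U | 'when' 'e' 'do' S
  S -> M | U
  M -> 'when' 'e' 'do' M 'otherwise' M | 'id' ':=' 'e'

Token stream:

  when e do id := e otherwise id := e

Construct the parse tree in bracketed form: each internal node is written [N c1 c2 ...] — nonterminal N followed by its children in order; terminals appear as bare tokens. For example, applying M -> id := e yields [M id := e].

[S [M when e do [M id := e] otherwise [M id := e]]]

S
M
when e do M otherwise M
when e do id := e otherwise M
when e do id := e otherwise id := e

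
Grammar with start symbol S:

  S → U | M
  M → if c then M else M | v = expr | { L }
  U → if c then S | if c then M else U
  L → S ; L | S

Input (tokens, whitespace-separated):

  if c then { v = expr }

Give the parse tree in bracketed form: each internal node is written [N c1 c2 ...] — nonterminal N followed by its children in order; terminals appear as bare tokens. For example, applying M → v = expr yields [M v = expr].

S
U
if c then S
if c then M
if c then { L }
if c then { S }
if c then { M }
if c then { v = expr }

[S [U if c then [S [M { [L [S [M v = expr]]] }]]]]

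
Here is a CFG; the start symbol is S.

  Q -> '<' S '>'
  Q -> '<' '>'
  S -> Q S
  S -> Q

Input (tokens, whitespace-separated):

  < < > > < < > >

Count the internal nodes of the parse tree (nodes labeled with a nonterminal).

8

[S [Q < [S [Q < >]] >] [S [Q < [S [Q < >]] >]]]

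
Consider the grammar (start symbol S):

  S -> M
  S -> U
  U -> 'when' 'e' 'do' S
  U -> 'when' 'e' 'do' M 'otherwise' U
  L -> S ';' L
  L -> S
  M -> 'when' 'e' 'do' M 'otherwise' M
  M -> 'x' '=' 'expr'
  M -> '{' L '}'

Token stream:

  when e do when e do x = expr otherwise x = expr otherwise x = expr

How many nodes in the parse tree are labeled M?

[S [M when e do [M when e do [M x = expr] otherwise [M x = expr]] otherwise [M x = expr]]]

5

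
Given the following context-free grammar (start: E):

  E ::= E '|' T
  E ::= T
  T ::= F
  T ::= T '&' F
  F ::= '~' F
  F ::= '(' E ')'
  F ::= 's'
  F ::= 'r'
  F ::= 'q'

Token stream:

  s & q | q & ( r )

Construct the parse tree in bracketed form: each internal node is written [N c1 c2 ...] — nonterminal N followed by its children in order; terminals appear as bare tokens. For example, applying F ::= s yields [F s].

[E [E [T [T [F s]] & [F q]]] | [T [T [F q]] & [F ( [E [T [F r]]] )]]]

E
E | T
T | T
T & F | T
F & F | T
s & F | T
s & q | T
s & q | T & F
s & q | F & F
s & q | q & F
s & q | q & ( E )
s & q | q & ( T )
s & q | q & ( F )
s & q | q & ( r )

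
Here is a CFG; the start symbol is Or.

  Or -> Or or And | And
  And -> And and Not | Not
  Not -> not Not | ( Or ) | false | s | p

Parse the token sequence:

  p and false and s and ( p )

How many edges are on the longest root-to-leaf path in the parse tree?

6

[Or [And [And [And [And [Not p]] and [Not false]] and [Not s]] and [Not ( [Or [And [Not p]]] )]]]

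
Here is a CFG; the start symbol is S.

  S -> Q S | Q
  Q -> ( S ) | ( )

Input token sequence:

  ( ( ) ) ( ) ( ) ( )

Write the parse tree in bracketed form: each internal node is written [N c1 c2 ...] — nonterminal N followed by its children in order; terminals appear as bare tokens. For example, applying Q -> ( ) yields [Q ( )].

S
Q S
( S ) S
( Q ) S
( ( ) ) S
( ( ) ) Q S
( ( ) ) ( ) S
( ( ) ) ( ) Q S
( ( ) ) ( ) ( ) S
( ( ) ) ( ) ( ) Q
( ( ) ) ( ) ( ) ( )

[S [Q ( [S [Q ( )]] )] [S [Q ( )] [S [Q ( )] [S [Q ( )]]]]]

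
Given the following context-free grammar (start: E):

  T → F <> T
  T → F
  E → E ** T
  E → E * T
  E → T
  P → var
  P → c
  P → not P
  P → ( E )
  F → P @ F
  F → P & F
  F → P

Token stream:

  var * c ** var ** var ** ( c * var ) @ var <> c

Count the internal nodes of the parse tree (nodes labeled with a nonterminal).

[E [E [E [E [E [T [F [P var]]]] * [T [F [P c]]]] ** [T [F [P var]]]] ** [T [F [P var]]]] ** [T [F [P ( [E [E [T [F [P c]]]] * [T [F [P var]]]] )] @ [F [P var]]] <> [T [F [P c]]]]]

33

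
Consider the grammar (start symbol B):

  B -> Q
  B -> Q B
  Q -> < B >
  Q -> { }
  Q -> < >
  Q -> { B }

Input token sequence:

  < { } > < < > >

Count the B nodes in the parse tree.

4

[B [Q < [B [Q { }]] >] [B [Q < [B [Q < >]] >]]]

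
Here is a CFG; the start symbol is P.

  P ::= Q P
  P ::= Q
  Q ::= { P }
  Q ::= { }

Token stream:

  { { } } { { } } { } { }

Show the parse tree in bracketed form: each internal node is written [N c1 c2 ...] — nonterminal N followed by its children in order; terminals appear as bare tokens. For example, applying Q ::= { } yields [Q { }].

[P [Q { [P [Q { }]] }] [P [Q { [P [Q { }]] }] [P [Q { }] [P [Q { }]]]]]

P
Q P
{ P } P
{ Q } P
{ { } } P
{ { } } Q P
{ { } } { P } P
{ { } } { Q } P
{ { } } { { } } P
{ { } } { { } } Q P
{ { } } { { } } { } P
{ { } } { { } } { } Q
{ { } } { { } } { } { }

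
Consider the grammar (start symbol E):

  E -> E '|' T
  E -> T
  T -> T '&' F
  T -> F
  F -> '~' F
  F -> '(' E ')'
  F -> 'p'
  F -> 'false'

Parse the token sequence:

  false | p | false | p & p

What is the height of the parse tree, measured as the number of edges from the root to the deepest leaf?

[E [E [E [E [T [F false]]] | [T [F p]]] | [T [F false]]] | [T [T [F p]] & [F p]]]

6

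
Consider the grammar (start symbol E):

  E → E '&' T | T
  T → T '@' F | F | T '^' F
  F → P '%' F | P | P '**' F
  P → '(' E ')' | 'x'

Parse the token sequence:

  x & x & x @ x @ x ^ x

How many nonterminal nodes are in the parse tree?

21

[E [E [E [T [F [P x]]]] & [T [F [P x]]]] & [T [T [T [T [F [P x]]] @ [F [P x]]] @ [F [P x]]] ^ [F [P x]]]]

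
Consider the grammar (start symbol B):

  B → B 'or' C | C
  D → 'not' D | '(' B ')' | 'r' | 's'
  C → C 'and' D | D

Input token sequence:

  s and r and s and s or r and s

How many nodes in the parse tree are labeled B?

[B [B [C [C [C [C [D s]] and [D r]] and [D s]] and [D s]]] or [C [C [D r]] and [D s]]]

2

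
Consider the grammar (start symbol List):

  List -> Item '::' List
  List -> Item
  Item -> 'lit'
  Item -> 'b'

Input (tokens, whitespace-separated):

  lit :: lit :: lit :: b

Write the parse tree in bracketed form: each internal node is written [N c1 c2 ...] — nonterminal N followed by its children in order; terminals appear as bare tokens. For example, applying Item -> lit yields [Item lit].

List
Item :: List
lit :: List
lit :: Item :: List
lit :: lit :: List
lit :: lit :: Item :: List
lit :: lit :: lit :: List
lit :: lit :: lit :: Item
lit :: lit :: lit :: b

[List [Item lit] :: [List [Item lit] :: [List [Item lit] :: [List [Item b]]]]]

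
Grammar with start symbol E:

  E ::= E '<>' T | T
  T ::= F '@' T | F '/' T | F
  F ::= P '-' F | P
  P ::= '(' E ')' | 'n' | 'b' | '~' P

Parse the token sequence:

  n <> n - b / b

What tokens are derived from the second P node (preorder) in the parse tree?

n

[E [E [T [F [P n]]]] <> [T [F [P n] - [F [P b]]] / [T [F [P b]]]]]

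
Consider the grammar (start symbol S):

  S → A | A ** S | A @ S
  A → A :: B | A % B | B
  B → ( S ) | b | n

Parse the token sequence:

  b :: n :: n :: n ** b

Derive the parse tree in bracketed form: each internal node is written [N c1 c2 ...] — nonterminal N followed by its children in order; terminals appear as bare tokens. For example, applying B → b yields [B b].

[S [A [A [A [A [B b]] :: [B n]] :: [B n]] :: [B n]] ** [S [A [B b]]]]

S
A ** S
A :: B ** S
A :: B :: B ** S
A :: B :: B :: B ** S
B :: B :: B :: B ** S
b :: B :: B :: B ** S
b :: n :: B :: B ** S
b :: n :: n :: B ** S
b :: n :: n :: n ** S
b :: n :: n :: n ** A
b :: n :: n :: n ** B
b :: n :: n :: n ** b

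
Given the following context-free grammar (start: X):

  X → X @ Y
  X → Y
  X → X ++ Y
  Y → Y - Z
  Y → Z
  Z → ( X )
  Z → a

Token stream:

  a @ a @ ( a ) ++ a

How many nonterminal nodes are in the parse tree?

[X [X [X [X [Y [Z a]]] @ [Y [Z a]]] @ [Y [Z ( [X [Y [Z a]]] )]]] ++ [Y [Z a]]]

15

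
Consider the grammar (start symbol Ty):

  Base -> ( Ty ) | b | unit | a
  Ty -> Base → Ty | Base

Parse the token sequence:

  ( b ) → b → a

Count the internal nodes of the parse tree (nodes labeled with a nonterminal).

8

[Ty [Base ( [Ty [Base b]] )] → [Ty [Base b] → [Ty [Base a]]]]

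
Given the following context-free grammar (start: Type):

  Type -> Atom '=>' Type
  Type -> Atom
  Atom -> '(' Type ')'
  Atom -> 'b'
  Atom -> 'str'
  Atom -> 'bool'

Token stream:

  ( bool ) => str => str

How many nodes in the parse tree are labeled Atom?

4

[Type [Atom ( [Type [Atom bool]] )] => [Type [Atom str] => [Type [Atom str]]]]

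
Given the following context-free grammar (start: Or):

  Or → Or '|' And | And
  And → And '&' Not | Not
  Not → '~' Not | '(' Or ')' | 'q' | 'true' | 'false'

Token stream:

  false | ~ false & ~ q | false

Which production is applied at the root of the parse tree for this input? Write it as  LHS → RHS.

Or → Or '|' And

[Or [Or [Or [And [Not false]]] | [And [And [Not ~ [Not false]]] & [Not ~ [Not q]]]] | [And [Not false]]]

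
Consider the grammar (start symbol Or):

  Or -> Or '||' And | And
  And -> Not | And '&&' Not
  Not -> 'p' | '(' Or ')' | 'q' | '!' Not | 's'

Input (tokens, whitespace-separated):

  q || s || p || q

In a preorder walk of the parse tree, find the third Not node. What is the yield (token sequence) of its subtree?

p

[Or [Or [Or [Or [And [Not q]]] || [And [Not s]]] || [And [Not p]]] || [And [Not q]]]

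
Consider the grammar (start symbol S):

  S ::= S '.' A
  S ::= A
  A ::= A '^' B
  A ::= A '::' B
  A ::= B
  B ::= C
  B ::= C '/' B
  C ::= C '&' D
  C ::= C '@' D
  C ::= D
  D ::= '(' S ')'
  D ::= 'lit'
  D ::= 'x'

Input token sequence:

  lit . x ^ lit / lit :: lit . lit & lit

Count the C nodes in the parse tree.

[S [S [S [A [B [C [D lit]]]]] . [A [A [A [B [C [D x]]]] ^ [B [C [D lit]] / [B [C [D lit]]]]] :: [B [C [D lit]]]]] . [A [B [C [C [D lit]] & [D lit]]]]]

7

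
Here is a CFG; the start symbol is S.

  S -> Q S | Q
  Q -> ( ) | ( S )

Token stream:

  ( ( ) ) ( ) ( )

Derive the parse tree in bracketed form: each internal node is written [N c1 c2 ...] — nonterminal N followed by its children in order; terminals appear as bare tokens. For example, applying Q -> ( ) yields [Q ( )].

[S [Q ( [S [Q ( )]] )] [S [Q ( )] [S [Q ( )]]]]

S
Q S
( S ) S
( Q ) S
( ( ) ) S
( ( ) ) Q S
( ( ) ) ( ) S
( ( ) ) ( ) Q
( ( ) ) ( ) ( )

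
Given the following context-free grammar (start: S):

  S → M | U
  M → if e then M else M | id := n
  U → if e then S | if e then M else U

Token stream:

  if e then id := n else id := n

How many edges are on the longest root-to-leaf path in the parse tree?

3

[S [M if e then [M id := n] else [M id := n]]]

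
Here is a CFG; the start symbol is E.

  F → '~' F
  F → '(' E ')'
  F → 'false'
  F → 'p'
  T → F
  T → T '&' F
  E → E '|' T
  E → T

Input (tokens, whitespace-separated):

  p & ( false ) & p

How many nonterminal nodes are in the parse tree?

[E [T [T [T [F p]] & [F ( [E [T [F false]]] )]] & [F p]]]

10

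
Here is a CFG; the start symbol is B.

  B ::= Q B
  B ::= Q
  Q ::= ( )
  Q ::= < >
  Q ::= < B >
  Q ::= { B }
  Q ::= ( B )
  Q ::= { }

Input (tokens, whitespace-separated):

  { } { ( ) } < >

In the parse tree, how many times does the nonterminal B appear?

4

[B [Q { }] [B [Q { [B [Q ( )]] }] [B [Q < >]]]]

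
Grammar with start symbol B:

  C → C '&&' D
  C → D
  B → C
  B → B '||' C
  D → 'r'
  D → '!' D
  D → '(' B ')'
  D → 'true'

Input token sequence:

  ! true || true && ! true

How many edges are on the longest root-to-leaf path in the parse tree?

[B [B [C [D ! [D true]]]] || [C [C [D true]] && [D ! [D true]]]]

5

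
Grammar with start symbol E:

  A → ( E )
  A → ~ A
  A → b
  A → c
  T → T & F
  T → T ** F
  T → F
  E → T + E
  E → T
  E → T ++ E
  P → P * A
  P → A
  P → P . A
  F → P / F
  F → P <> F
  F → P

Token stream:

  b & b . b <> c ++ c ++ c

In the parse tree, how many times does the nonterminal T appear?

4

[E [T [T [F [P [A b]]]] & [F [P [P [A b]] . [A b]] <> [F [P [A c]]]]] ++ [E [T [F [P [A c]]]] ++ [E [T [F [P [A c]]]]]]]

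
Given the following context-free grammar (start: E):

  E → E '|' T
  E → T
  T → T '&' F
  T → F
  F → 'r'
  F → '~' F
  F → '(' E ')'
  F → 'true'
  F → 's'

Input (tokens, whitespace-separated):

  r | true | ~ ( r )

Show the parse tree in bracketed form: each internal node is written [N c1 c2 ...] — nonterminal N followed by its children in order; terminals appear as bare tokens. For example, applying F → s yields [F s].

[E [E [E [T [F r]]] | [T [F true]]] | [T [F ~ [F ( [E [T [F r]]] )]]]]

E
E | T
E | T | T
T | T | T
F | T | T
r | T | T
r | F | T
r | true | T
r | true | F
r | true | ~ F
r | true | ~ ( E )
r | true | ~ ( T )
r | true | ~ ( F )
r | true | ~ ( r )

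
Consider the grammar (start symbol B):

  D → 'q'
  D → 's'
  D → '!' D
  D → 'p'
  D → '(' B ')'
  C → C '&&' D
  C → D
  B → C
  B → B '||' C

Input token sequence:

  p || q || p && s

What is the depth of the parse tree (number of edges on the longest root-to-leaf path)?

[B [B [B [C [D p]]] || [C [D q]]] || [C [C [D p]] && [D s]]]

5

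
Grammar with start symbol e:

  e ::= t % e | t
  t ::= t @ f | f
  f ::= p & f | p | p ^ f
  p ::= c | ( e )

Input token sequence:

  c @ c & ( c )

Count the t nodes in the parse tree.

3

[e [t [t [f [p c]]] @ [f [p c] & [f [p ( [e [t [f [p c]]]] )]]]]]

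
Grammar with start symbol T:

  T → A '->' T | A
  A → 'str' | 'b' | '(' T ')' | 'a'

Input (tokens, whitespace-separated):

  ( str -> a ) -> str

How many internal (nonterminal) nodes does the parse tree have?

[T [A ( [T [A str] -> [T [A a]]] )] -> [T [A str]]]

8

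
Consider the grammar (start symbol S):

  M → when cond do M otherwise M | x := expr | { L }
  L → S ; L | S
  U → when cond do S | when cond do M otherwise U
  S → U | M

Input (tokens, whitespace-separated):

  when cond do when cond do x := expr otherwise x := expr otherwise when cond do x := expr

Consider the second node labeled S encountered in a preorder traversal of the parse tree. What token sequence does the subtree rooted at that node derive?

x := expr

[S [U when cond do [M when cond do [M x := expr] otherwise [M x := expr]] otherwise [U when cond do [S [M x := expr]]]]]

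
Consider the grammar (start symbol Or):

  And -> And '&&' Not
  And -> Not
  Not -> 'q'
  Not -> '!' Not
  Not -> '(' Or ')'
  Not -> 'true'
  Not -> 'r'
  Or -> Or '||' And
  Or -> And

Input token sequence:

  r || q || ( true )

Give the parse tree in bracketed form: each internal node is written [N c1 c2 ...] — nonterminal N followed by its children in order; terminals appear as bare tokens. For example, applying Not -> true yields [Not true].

Or
Or || And
Or || And || And
And || And || And
Not || And || And
r || And || And
r || Not || And
r || q || And
r || q || Not
r || q || ( Or )
r || q || ( And )
r || q || ( Not )
r || q || ( true )

[Or [Or [Or [And [Not r]]] || [And [Not q]]] || [And [Not ( [Or [And [Not true]]] )]]]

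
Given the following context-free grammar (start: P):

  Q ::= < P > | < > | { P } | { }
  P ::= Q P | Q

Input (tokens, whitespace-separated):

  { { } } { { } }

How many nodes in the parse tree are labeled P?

[P [Q { [P [Q { }]] }] [P [Q { [P [Q { }]] }]]]

4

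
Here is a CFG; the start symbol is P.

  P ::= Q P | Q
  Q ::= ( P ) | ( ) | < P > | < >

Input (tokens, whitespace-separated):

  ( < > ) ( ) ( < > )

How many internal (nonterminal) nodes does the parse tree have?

[P [Q ( [P [Q < >]] )] [P [Q ( )] [P [Q ( [P [Q < >]] )]]]]

10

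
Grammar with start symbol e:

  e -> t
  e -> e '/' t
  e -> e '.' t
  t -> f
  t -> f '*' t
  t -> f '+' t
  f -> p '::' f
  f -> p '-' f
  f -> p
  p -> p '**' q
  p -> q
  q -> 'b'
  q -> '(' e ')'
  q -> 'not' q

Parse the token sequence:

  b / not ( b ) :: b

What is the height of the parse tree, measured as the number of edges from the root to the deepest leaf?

[e [e [t [f [p [q b]]]]] / [t [f [p [q not [q ( [e [t [f [p [q b]]]]] )]]] :: [f [p [q b]]]]]]

11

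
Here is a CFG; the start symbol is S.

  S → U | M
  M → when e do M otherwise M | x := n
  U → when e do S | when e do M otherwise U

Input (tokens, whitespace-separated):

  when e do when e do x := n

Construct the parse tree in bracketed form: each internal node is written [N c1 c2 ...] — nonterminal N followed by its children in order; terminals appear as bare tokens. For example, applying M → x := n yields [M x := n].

[S [U when e do [S [U when e do [S [M x := n]]]]]]

S
U
when e do S
when e do U
when e do when e do S
when e do when e do M
when e do when e do x := n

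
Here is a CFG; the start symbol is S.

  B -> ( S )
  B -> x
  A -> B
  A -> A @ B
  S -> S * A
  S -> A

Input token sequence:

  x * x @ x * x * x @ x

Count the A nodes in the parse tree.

6

[S [S [S [S [A [B x]]] * [A [A [B x]] @ [B x]]] * [A [B x]]] * [A [A [B x]] @ [B x]]]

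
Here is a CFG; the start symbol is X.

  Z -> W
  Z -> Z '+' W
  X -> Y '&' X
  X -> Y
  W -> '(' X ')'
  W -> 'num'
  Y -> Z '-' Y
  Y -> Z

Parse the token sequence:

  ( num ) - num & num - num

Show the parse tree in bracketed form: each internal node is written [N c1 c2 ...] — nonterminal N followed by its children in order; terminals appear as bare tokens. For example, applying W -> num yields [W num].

[X [Y [Z [W ( [X [Y [Z [W num]]]] )]] - [Y [Z [W num]]]] & [X [Y [Z [W num]] - [Y [Z [W num]]]]]]

X
Y & X
Z - Y & X
W - Y & X
( X ) - Y & X
( Y ) - Y & X
( Z ) - Y & X
( W ) - Y & X
( num ) - Y & X
( num ) - Z & X
( num ) - W & X
( num ) - num & X
( num ) - num & Y
( num ) - num & Z - Y
( num ) - num & W - Y
( num ) - num & num - Y
( num ) - num & num - Z
( num ) - num & num - W
( num ) - num & num - num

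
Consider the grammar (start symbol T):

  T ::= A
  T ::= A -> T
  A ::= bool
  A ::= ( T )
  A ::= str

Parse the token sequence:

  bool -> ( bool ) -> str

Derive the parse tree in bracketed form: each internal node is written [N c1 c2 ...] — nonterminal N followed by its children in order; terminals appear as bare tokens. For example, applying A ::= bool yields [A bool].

[T [A bool] -> [T [A ( [T [A bool]] )] -> [T [A str]]]]

T
A -> T
bool -> T
bool -> A -> T
bool -> ( T ) -> T
bool -> ( A ) -> T
bool -> ( bool ) -> T
bool -> ( bool ) -> A
bool -> ( bool ) -> str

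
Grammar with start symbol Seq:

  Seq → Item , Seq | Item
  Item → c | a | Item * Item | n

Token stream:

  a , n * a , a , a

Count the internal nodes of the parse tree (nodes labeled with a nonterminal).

[Seq [Item a] , [Seq [Item [Item n] * [Item a]] , [Seq [Item a] , [Seq [Item a]]]]]

10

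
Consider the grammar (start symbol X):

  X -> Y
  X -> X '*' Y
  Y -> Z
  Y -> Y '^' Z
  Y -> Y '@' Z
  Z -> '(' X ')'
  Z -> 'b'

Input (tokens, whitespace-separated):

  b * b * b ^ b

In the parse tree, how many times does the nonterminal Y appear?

4

[X [X [X [Y [Z b]]] * [Y [Z b]]] * [Y [Y [Z b]] ^ [Z b]]]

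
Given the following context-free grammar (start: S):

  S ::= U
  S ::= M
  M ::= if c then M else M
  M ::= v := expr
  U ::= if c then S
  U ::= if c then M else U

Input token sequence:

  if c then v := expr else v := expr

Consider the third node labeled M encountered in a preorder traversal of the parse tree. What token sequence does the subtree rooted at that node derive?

v := expr

[S [M if c then [M v := expr] else [M v := expr]]]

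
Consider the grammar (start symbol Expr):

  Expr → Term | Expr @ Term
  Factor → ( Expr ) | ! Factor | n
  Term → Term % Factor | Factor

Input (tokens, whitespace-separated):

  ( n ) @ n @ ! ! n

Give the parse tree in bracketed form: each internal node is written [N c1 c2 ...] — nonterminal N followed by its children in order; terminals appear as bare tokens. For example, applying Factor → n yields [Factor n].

[Expr [Expr [Expr [Term [Factor ( [Expr [Term [Factor n]]] )]]] @ [Term [Factor n]]] @ [Term [Factor ! [Factor ! [Factor n]]]]]

Expr
Expr @ Term
Expr @ Term @ Term
Term @ Term @ Term
Factor @ Term @ Term
( Expr ) @ Term @ Term
( Term ) @ Term @ Term
( Factor ) @ Term @ Term
( n ) @ Term @ Term
( n ) @ Factor @ Term
( n ) @ n @ Term
( n ) @ n @ Factor
( n ) @ n @ ! Factor
( n ) @ n @ ! ! Factor
( n ) @ n @ ! ! n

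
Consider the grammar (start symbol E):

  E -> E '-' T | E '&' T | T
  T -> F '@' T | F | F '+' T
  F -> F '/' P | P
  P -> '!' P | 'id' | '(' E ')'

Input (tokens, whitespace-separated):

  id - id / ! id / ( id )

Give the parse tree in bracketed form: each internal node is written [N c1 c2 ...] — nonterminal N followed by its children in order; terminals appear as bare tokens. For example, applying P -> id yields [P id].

[E [E [T [F [P id]]]] - [T [F [F [F [P id]] / [P ! [P id]]] / [P ( [E [T [F [P id]]]] )]]]]

E
E - T
T - T
F - T
P - T
id - T
id - F
id - F / P
id - F / P / P
id - P / P / P
id - id / P / P
id - id / ! P / P
id - id / ! id / P
id - id / ! id / ( E )
id - id / ! id / ( T )
id - id / ! id / ( F )
id - id / ! id / ( P )
id - id / ! id / ( id )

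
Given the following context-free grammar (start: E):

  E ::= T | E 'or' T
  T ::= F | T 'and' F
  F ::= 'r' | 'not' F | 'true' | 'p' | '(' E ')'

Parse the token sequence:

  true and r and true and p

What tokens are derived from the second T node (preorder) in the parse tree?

true and r and true

[E [T [T [T [T [F true]] and [F r]] and [F true]] and [F p]]]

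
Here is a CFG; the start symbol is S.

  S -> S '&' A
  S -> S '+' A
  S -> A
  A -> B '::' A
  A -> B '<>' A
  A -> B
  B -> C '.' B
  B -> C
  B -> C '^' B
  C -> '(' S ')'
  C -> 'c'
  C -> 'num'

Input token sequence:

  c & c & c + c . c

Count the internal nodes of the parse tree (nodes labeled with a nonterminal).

18

[S [S [S [S [A [B [C c]]]] & [A [B [C c]]]] & [A [B [C c]]]] + [A [B [C c] . [B [C c]]]]]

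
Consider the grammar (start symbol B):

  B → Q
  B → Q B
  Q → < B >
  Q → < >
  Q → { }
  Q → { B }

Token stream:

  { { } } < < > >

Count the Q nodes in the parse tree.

4

[B [Q { [B [Q { }]] }] [B [Q < [B [Q < >]] >]]]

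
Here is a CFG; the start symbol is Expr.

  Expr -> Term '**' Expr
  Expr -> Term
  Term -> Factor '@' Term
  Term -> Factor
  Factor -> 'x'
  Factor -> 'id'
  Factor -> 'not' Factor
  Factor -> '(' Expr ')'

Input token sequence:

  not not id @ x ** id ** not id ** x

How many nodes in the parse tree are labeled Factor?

[Expr [Term [Factor not [Factor not [Factor id]]] @ [Term [Factor x]]] ** [Expr [Term [Factor id]] ** [Expr [Term [Factor not [Factor id]]] ** [Expr [Term [Factor x]]]]]]

8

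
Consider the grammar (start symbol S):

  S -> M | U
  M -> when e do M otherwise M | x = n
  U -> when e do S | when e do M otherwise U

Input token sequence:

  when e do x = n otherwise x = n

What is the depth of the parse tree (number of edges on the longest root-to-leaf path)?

[S [M when e do [M x = n] otherwise [M x = n]]]

3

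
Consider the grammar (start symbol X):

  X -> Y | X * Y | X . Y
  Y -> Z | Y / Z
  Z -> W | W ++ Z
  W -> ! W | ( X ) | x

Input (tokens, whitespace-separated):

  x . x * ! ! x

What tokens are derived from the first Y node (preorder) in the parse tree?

x

[X [X [X [Y [Z [W x]]]] . [Y [Z [W x]]]] * [Y [Z [W ! [W ! [W x]]]]]]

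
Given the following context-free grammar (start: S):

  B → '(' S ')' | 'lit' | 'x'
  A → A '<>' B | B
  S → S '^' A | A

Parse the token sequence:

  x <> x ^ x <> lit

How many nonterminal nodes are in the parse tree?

[S [S [A [A [B x]] <> [B x]]] ^ [A [A [B x]] <> [B lit]]]

10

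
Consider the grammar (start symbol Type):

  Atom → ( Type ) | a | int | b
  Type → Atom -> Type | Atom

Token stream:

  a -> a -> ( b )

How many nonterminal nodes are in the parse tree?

8

[Type [Atom a] -> [Type [Atom a] -> [Type [Atom ( [Type [Atom b]] )]]]]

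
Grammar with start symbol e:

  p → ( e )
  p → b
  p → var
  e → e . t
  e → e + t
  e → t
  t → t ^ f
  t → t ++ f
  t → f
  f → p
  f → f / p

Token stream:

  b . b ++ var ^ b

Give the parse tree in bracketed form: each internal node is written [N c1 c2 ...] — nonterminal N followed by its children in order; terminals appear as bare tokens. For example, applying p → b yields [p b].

e
e . t
t . t
f . t
p . t
b . t
b . t ^ f
b . t ++ f ^ f
b . f ++ f ^ f
b . p ++ f ^ f
b . b ++ f ^ f
b . b ++ p ^ f
b . b ++ var ^ f
b . b ++ var ^ p
b . b ++ var ^ b

[e [e [t [f [p b]]]] . [t [t [t [f [p b]]] ++ [f [p var]]] ^ [f [p b]]]]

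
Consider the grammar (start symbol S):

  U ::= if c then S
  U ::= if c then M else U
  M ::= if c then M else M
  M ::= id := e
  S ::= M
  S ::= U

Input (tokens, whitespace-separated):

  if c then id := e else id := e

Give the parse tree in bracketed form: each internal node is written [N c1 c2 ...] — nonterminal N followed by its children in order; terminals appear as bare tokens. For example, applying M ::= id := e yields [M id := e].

S
M
if c then M else M
if c then id := e else M
if c then id := e else id := e

[S [M if c then [M id := e] else [M id := e]]]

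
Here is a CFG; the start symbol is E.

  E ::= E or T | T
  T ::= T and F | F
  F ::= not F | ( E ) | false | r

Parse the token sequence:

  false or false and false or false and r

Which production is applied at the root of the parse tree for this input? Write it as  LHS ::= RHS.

[E [E [E [T [F false]]] or [T [T [F false]] and [F false]]] or [T [T [F false]] and [F r]]]

E ::= E or T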